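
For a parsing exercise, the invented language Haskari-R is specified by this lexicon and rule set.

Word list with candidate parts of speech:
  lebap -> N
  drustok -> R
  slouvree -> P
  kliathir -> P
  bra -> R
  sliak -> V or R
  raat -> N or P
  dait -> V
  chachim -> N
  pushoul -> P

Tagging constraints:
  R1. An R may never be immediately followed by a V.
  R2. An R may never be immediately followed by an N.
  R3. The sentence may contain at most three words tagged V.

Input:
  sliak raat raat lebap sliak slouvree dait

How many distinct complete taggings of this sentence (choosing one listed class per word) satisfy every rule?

Candidates per position — 1:sliak {V,R}; 2:raat {N,P}; 3:raat {N,P}; 4:lebap {N}; 5:sliak {V,R}; 6:slouvree {P}; 7:dait {V}.
There are 16 candidate sequences in total.
Checking each against the rules leaves 12 sequences.
Count = 12.

12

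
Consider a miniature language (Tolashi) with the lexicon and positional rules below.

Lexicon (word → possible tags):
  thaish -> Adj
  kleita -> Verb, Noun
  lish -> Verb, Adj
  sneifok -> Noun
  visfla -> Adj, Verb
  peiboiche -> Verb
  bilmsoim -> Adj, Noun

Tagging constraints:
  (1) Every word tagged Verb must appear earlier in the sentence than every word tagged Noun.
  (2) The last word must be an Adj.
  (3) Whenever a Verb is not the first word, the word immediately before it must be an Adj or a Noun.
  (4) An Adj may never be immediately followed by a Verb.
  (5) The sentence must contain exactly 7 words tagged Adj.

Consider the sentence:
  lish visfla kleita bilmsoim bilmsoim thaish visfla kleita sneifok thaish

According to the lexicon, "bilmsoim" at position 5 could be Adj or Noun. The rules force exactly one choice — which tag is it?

Candidates per position — 1:lish {Verb,Adj}; 2:visfla {Adj,Verb}; 3:kleita {Verb,Noun}; 4:bilmsoim {Adj,Noun}; 5:bilmsoim {Adj,Noun}; 6:thaish {Adj}; 7:visfla {Adj,Verb}; 8:kleita {Verb,Noun}; 9:sneifok {Noun}; 10:thaish {Adj}.
Word 1 cannot be Verb — rule 5 would then fail for every completion. It is Adj.
Word 2 cannot be Verb — rule 4 would then fail for every completion. It is Adj.
Word 3 cannot be Verb — rule 4 would then fail for every completion. It is Noun.
Word 4 cannot be Noun — rule 5 would then fail for every completion. It is Adj.
Word 5 cannot be Noun — rule 5 would then fail for every completion. It is Adj.
Word 7 cannot be Verb — rule 1 would then fail for every completion. It is Adj.
Word 8 cannot be Verb — rule 1 would then fail for every completion. It is Noun.
So the tagging must be: Adj Adj Noun Adj Adj Adj Adj Noun Noun Adj.
Verifying each rule — rule 1 ok; rule 2 ok; rule 3 ok; rule 4 ok; rule 5 ok.

Adj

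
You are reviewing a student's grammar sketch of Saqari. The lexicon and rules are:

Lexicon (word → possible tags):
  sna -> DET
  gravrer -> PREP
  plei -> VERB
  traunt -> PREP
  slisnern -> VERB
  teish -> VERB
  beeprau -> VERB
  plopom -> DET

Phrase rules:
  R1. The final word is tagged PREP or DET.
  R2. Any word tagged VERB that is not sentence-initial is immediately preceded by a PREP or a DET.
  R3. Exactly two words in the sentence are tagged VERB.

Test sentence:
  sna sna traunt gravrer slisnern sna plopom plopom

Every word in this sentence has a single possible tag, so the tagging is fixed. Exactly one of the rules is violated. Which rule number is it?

3

Fixed tagging: DET DET PREP PREP VERB DET DET DET.
Checking each rule: R1 ✓, R2 ✓, R3 ✗.
Only rule 3 fails.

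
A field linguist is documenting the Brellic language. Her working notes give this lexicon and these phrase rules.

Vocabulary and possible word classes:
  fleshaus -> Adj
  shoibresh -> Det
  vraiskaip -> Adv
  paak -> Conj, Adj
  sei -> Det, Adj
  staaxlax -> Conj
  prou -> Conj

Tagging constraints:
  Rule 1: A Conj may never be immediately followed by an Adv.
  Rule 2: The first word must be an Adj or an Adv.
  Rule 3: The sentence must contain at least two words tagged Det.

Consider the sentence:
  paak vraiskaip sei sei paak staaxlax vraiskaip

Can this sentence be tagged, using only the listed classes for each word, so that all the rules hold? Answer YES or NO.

Candidates per position — 1:paak {Conj,Adj}; 2:vraiskaip {Adv}; 3:sei {Det,Adj}; 4:sei {Det,Adj}; 5:paak {Conj,Adj}; 6:staaxlax {Conj}; 7:vraiskaip {Adv}.
Rule 1 cannot be satisfied by any choice of tags from the lexicon.
So there is no consistent tagging.

NO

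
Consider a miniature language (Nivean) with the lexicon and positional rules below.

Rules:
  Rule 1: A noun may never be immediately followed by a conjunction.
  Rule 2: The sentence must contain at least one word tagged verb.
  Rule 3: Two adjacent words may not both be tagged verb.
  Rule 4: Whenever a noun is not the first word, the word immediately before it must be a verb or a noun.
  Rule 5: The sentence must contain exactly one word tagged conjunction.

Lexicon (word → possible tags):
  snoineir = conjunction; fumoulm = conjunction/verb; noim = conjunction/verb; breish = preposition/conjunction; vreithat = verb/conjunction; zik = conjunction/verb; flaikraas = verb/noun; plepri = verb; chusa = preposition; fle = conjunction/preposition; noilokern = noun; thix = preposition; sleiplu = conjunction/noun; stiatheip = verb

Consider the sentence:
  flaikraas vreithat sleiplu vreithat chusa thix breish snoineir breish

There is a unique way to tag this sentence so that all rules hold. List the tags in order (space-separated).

Candidates per position — 1:flaikraas {verb,noun}; 2:vreithat {verb,conjunction}; 3:sleiplu {conjunction,noun}; 4:vreithat {verb,conjunction}; 5:chusa {preposition}; 6:thix {preposition}; 7:breish {preposition,conjunction}; 8:snoineir {conjunction}; 9:breish {preposition,conjunction}.
Word 2 cannot be conjunction — rule 5 would then fail for every completion. It is verb.
Word 3 cannot be conjunction — rule 5 would then fail for every completion. It is noun.
Word 4 cannot be conjunction — rule 1 would then fail for every completion. It is verb.
Word 7 cannot be conjunction — rule 5 would then fail for every completion. It is preposition.
Word 9 cannot be conjunction — rule 5 would then fail for every completion. It is preposition.
Word 1 cannot be verb — rule 3 would then fail for every completion. It is noun.
The only consistent sequence is: noun verb noun verb preposition preposition preposition conjunction preposition.
Check: rule 1 holds; rule 2 holds; rule 3 holds; rule 4 holds; rule 5 holds.

noun verb noun verb preposition preposition preposition conjunction preposition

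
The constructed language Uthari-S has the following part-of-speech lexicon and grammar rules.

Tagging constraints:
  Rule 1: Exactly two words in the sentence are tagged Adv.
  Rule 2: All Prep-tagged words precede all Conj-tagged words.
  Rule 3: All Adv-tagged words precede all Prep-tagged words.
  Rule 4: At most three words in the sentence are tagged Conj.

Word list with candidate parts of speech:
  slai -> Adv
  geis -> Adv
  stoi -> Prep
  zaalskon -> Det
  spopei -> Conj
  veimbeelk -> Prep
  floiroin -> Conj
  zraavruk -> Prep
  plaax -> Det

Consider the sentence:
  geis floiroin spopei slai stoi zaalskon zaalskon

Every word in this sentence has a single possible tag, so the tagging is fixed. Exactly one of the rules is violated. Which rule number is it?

Fixed tagging: Adv Conj Conj Adv Prep Det Det.
Applying the rules: R1 ✓, R2 ✗, R3 ✓, R4 ✓.
Only rule 2 fails.

2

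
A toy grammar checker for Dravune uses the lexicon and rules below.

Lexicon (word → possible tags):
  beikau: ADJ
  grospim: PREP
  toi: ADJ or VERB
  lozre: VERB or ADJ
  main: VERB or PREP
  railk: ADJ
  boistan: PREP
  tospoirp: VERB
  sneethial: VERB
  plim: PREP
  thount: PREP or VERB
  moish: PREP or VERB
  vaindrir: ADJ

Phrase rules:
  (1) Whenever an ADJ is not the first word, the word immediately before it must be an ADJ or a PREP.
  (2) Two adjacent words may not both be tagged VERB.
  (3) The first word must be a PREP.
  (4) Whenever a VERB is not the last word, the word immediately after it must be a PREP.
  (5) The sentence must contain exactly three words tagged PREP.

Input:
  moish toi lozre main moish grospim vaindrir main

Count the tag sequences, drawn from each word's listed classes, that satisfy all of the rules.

Candidates per position — 1:moish {PREP,VERB}; 2:toi {ADJ,VERB}; 3:lozre {VERB,ADJ}; 4:main {VERB,PREP}; 5:moish {PREP,VERB}; 6:grospim {PREP}; 7:vaindrir {ADJ}; 8:main {VERB,PREP}.
There are 64 candidate sequences in total.
The sequences that satisfy every rule: PREP ADJ VERB PREP VERB PREP ADJ VERB; PREP ADJ ADJ VERB PREP PREP ADJ VERB; PREP ADJ ADJ PREP VERB PREP ADJ VERB.
Count = 3.

3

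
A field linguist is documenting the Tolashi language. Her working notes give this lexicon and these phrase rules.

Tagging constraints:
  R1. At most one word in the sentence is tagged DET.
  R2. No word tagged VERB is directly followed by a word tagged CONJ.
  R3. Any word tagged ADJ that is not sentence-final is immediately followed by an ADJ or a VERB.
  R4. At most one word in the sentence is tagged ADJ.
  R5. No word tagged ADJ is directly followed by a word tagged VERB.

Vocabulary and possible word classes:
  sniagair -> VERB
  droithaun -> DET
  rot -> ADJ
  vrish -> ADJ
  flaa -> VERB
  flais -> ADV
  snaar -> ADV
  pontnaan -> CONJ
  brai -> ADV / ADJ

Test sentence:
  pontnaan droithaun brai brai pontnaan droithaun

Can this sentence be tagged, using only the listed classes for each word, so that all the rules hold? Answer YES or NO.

Candidates per position — 1:pontnaan {CONJ}; 2:droithaun {DET}; 3:brai {ADV,ADJ}; 4:brai {ADV,ADJ}; 5:pontnaan {CONJ}; 6:droithaun {DET}.
Rule 1 cannot be satisfied by any choice of tags from the lexicon.
So there is no consistent tagging.

NO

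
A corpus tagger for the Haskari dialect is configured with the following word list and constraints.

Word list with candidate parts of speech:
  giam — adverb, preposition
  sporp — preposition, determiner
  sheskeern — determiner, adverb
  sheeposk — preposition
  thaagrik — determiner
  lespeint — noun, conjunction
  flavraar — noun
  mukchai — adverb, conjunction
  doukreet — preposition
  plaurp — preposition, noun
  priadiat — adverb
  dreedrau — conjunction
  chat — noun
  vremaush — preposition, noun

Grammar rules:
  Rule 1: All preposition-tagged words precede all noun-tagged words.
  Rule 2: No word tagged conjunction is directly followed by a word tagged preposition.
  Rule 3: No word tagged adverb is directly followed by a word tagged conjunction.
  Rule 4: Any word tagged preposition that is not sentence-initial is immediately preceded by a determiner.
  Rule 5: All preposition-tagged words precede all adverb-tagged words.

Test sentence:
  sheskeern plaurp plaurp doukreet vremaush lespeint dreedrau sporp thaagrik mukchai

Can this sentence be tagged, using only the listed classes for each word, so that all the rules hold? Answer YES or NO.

Candidates per position — 1:sheskeern {determiner,adverb}; 2:plaurp {preposition,noun}; 3:plaurp {preposition,noun}; 4:doukreet {preposition}; 5:vremaush {preposition,noun}; 6:lespeint {noun,conjunction}; 7:dreedrau {conjunction}; 8:sporp {preposition,determiner}; 9:thaagrik {determiner}; 10:mukchai {adverb,conjunction}.
Rule 4 cannot be satisfied by any choice of tags from the lexicon.
So there is no consistent tagging.

NO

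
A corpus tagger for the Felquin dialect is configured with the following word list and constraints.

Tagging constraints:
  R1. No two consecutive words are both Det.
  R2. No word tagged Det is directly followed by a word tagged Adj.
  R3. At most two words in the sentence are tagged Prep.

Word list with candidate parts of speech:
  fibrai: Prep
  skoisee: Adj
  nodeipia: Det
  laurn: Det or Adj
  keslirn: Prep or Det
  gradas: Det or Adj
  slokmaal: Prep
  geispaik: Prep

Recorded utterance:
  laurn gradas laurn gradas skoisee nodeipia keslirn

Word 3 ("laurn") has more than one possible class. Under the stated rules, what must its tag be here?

Adj

Candidates per position — 1:laurn {Det,Adj}; 2:gradas {Det,Adj}; 3:laurn {Det,Adj}; 4:gradas {Det,Adj}; 5:skoisee {Adj}; 6:nodeipia {Det}; 7:keslirn {Prep,Det}.
Position 1: tagging it Det would leave rule 2 unsatisfiable, so it must be Adj.
Position 2: tagging it Det would leave rule 2 unsatisfiable, so it must be Adj.
Position 3: tagging it Det would leave rule 2 unsatisfiable, so it must be Adj.
Position 4: tagging it Det would leave rule 2 unsatisfiable, so it must be Adj.
Position 7: tagging it Det would leave rule 1 unsatisfiable, so it must be Prep.
The unique satisfying tagging is: Adj Adj Adj Adj Adj Det Prep.
Checking: rule 1 satisfied; rule 2 satisfied; rule 3 satisfied.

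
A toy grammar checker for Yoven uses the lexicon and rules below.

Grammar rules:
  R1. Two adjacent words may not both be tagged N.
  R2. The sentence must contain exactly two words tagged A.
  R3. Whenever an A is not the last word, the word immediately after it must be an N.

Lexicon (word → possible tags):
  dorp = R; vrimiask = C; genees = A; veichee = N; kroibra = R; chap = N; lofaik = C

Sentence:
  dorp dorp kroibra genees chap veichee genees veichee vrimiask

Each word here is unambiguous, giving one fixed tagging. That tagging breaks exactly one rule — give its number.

Fixed tagging: R R R A N N A N C.
Applying the rules: R1 fails, R2 ok, R3 ok.
Only rule 1 fails.

1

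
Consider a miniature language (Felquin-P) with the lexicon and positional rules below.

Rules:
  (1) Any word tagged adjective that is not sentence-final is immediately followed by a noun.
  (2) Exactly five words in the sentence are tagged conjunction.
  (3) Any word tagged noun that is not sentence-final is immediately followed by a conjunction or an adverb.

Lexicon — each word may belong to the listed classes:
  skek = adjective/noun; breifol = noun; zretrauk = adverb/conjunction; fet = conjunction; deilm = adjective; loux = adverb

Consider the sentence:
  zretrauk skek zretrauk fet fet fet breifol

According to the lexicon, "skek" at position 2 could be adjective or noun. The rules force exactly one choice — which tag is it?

noun

Candidates per position — 1:zretrauk {adverb,conjunction}; 2:skek {adjective,noun}; 3:zretrauk {adverb,conjunction}; 4:fet {conjunction}; 5:fet {conjunction}; 6:fet {conjunction}; 7:breifol {noun}.
At position 1, choosing adverb makes rule 2 impossible to satisfy; hence conjunction.
At position 2, choosing adjective makes rule 1 impossible to satisfy; hence noun.
At position 3, choosing adverb makes rule 2 impossible to satisfy; hence conjunction.
The only consistent sequence is: conjunction noun conjunction conjunction conjunction conjunction noun.
Rule-by-rule: rule 1 satisfied; rule 2 satisfied; rule 3 satisfied.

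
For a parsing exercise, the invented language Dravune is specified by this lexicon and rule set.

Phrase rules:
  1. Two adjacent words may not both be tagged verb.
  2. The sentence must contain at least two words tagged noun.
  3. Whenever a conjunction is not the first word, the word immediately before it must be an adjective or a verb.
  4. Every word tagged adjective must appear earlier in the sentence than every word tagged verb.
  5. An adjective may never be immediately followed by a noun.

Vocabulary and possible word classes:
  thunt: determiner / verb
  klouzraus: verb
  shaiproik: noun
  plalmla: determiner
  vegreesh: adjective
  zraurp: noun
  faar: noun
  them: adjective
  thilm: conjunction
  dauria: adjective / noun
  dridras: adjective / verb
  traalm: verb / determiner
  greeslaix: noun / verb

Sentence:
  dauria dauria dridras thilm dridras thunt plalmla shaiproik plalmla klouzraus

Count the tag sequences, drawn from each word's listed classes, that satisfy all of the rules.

8

Candidates per position — 1:dauria {adjective,noun}; 2:dauria {adjective,noun}; 3:dridras {adjective,verb}; 4:thilm {conjunction}; 5:dridras {adjective,verb}; 6:thunt {determiner,verb}; 7:plalmla {determiner}; 8:shaiproik {noun}; 9:plalmla {determiner}; 10:klouzraus {verb}.
There are 32 candidate sequences in total.
Checking each against the rules leaves 8 sequences.
Count = 8.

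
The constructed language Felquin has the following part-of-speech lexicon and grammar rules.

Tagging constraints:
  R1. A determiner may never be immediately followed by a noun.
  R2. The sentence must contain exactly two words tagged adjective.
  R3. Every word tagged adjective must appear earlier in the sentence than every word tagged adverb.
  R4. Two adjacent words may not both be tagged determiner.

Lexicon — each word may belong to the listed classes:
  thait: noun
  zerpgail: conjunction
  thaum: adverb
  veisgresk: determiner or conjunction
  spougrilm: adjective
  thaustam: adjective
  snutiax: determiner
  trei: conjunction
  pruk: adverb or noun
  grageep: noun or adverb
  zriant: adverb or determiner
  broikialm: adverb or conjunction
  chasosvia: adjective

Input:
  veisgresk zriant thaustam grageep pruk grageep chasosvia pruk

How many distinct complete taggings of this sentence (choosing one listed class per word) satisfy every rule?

2

Candidates per position — 1:veisgresk {determiner,conjunction}; 2:zriant {adverb,determiner}; 3:thaustam {adjective}; 4:grageep {noun,adverb}; 5:pruk {adverb,noun}; 6:grageep {noun,adverb}; 7:chasosvia {adjective}; 8:pruk {adverb,noun}.
There are 64 candidate sequences in total.
The sequences that satisfy every rule: conjunction determiner adjective noun noun noun adjective adverb; conjunction determiner adjective noun noun noun adjective noun.
Count = 2.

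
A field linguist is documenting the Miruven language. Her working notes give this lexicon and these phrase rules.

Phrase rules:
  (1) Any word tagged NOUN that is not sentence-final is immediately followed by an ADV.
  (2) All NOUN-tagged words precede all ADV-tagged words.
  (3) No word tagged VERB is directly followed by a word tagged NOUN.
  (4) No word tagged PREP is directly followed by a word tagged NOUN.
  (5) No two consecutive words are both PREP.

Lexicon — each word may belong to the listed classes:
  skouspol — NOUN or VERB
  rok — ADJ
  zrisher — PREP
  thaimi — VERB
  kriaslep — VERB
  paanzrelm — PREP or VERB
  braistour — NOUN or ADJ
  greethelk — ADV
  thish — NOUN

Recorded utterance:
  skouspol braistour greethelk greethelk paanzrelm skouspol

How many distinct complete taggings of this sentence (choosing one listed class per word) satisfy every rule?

Candidates per position — 1:skouspol {NOUN,VERB}; 2:braistour {NOUN,ADJ}; 3:greethelk {ADV}; 4:greethelk {ADV}; 5:paanzrelm {PREP,VERB}; 6:skouspol {NOUN,VERB}.
There are 16 candidate sequences in total.
The sequences that satisfy every rule: VERB ADJ ADV ADV PREP VERB; VERB ADJ ADV ADV VERB VERB.
Count = 2.

2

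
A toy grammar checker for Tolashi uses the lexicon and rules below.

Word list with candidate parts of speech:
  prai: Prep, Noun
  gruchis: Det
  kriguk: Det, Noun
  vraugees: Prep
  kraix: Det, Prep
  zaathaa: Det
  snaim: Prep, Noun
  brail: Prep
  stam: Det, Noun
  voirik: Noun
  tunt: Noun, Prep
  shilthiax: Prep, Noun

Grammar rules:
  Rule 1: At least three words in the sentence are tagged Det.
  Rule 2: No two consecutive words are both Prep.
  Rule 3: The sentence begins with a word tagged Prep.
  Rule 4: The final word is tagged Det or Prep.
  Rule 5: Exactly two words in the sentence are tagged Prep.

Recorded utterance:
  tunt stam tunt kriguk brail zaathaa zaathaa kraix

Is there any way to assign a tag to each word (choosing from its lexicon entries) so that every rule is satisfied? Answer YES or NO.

Candidates per position — 1:tunt {Noun,Prep}; 2:stam {Det,Noun}; 3:tunt {Noun,Prep}; 4:kriguk {Det,Noun}; 5:brail {Prep}; 6:zaathaa {Det}; 7:zaathaa {Det}; 8:kraix {Det,Prep}.
One satisfying assignment: Prep Noun Noun Noun Prep Det Det Det.
Rule-by-rule: rule 1 ✓; rule 2 ✓; rule 3 ✓; rule 4 ✓; rule 5 ✓.

YES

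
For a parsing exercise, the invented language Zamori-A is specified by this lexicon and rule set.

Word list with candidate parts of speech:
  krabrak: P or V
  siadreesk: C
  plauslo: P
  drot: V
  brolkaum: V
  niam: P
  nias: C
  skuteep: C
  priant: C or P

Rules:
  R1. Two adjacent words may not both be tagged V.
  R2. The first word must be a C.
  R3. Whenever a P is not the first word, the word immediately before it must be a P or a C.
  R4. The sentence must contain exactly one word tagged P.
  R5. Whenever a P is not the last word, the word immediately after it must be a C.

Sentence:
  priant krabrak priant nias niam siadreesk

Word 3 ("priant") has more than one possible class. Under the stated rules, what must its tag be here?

C

Candidates per position — 1:priant {C,P}; 2:krabrak {P,V}; 3:priant {C,P}; 4:nias {C}; 5:niam {P}; 6:siadreesk {C}.
Word 1 cannot be P — rule 2 would then fail for every completion. It is C.
Word 2 cannot be P — rule 4 would then fail for every completion. It is V.
Word 3 cannot be P — rule 3 would then fail for every completion. It is C.
The unique satisfying tagging is: C V C C P C.
Check: rule 1 ✓; rule 2 ✓; rule 3 ✓; rule 4 ✓; rule 5 ✓.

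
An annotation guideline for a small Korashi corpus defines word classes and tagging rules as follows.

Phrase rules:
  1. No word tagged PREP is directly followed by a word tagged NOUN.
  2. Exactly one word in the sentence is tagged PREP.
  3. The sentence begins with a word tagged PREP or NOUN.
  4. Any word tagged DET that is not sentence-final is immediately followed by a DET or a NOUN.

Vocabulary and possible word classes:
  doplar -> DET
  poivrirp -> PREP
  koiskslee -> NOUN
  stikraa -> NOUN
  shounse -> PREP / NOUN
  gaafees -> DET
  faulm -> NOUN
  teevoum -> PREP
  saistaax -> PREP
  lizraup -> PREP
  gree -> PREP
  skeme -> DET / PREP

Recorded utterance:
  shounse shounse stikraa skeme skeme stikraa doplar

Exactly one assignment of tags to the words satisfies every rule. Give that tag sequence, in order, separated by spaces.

Candidates per position — 1:shounse {PREP,NOUN}; 2:shounse {PREP,NOUN}; 3:stikraa {NOUN}; 4:skeme {DET,PREP}; 5:skeme {DET,PREP}; 6:stikraa {NOUN}; 7:doplar {DET}.
Position 1: tagging it PREP would leave rule 1 unsatisfiable, so it must be NOUN.
Position 2: tagging it PREP would leave rule 1 unsatisfiable, so it must be NOUN.
Position 5: tagging it PREP would leave rule 1 unsatisfiable, so it must be DET.
Position 4: tagging it DET would leave rule 2 unsatisfiable, so it must be PREP.
The unique satisfying tagging is: NOUN NOUN NOUN PREP DET NOUN DET.
Checking: rule 1 satisfied; rule 2 satisfied; rule 3 satisfied; rule 4 satisfied.

NOUN NOUN NOUN PREP DET NOUN DET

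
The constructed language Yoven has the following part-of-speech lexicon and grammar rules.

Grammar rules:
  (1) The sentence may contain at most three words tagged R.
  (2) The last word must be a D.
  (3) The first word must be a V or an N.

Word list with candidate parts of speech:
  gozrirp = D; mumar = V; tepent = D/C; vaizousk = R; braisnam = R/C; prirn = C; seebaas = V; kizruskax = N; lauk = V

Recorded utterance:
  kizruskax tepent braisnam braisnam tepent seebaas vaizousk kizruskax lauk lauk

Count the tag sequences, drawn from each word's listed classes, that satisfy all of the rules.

Candidates per position — 1:kizruskax {N}; 2:tepent {D,C}; 3:braisnam {R,C}; 4:braisnam {R,C}; 5:tepent {D,C}; 6:seebaas {V}; 7:vaizousk {R}; 8:kizruskax {N}; 9:lauk {V}; 10:lauk {V}.
There are 16 candidate sequences in total.
Rule 2 cannot be satisfied by any choice of tags from the lexicon.
So there is no consistent tagging.
Count = 0.

0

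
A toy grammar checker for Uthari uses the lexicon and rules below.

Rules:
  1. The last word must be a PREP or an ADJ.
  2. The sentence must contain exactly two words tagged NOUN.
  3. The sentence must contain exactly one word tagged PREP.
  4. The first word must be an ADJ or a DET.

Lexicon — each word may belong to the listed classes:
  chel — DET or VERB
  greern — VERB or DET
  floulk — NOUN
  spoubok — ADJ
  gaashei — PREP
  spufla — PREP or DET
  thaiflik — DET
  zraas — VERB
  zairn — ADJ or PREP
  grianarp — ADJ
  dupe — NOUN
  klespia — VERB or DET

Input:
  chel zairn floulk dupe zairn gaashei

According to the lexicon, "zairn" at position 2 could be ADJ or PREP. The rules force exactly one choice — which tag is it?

ADJ

Candidates per position — 1:chel {DET,VERB}; 2:zairn {ADJ,PREP}; 3:floulk {NOUN}; 4:dupe {NOUN}; 5:zairn {ADJ,PREP}; 6:gaashei {PREP}.
At position 1, choosing VERB makes rule 4 impossible to satisfy; hence DET.
At position 2, choosing PREP makes rule 3 impossible to satisfy; hence ADJ.
At position 5, choosing PREP makes rule 3 impossible to satisfy; hence ADJ.
The only consistent sequence is: DET ADJ NOUN NOUN ADJ PREP.
Verifying each rule — rule 1 ok; rule 2 ok; rule 3 ok; rule 4 ok.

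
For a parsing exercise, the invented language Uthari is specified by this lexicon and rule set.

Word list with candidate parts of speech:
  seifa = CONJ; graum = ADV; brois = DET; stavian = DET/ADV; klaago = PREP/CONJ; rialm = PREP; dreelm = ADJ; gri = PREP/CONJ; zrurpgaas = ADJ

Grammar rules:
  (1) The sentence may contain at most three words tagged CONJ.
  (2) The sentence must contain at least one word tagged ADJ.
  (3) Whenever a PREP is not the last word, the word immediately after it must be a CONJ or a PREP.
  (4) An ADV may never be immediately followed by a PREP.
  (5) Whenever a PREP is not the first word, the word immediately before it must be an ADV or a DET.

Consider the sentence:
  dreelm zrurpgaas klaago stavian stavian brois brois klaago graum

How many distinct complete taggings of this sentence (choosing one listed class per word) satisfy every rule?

Candidates per position — 1:dreelm {ADJ}; 2:zrurpgaas {ADJ}; 3:klaago {PREP,CONJ}; 4:stavian {DET,ADV}; 5:stavian {DET,ADV}; 6:brois {DET}; 7:brois {DET}; 8:klaago {PREP,CONJ}; 9:graum {ADV}.
There are 16 candidate sequences in total.
The sequences that satisfy every rule: ADJ ADJ CONJ DET DET DET DET CONJ ADV; ADJ ADJ CONJ DET ADV DET DET CONJ ADV; ADJ ADJ CONJ ADV DET DET DET CONJ ADV; ADJ ADJ CONJ ADV ADV DET DET CONJ ADV.
Count = 4.

4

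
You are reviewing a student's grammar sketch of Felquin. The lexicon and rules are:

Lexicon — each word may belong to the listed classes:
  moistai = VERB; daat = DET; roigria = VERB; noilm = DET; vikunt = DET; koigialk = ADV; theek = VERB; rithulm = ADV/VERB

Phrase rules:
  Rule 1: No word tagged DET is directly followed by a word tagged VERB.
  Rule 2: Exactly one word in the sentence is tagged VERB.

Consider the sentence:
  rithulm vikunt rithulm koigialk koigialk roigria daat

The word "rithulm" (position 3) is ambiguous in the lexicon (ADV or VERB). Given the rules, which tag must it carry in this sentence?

ADV

Candidates per position — 1:rithulm {ADV,VERB}; 2:vikunt {DET}; 3:rithulm {ADV,VERB}; 4:koigialk {ADV}; 5:koigialk {ADV}; 6:roigria {VERB}; 7:daat {DET}.
At position 1, choosing VERB makes rule 2 impossible to satisfy; hence ADV.
At position 3, choosing VERB makes rule 1 impossible to satisfy; hence ADV.
That leaves exactly one tagging: ADV DET ADV ADV ADV VERB DET.
Verifying each rule — rule 1 ok; rule 2 ok.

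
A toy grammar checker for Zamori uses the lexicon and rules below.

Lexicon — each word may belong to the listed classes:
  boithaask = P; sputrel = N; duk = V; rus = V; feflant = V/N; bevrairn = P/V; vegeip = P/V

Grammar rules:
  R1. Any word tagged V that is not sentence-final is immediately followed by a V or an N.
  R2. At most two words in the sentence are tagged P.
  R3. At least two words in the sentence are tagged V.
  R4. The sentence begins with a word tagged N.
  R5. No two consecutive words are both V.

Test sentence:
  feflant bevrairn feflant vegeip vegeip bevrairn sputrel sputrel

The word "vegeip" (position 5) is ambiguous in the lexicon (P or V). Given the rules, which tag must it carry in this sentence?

P

Candidates per position — 1:feflant {V,N}; 2:bevrairn {P,V}; 3:feflant {V,N}; 4:vegeip {P,V}; 5:vegeip {P,V}; 6:bevrairn {P,V}; 7:sputrel {N}; 8:sputrel {N}.
Position 1: tagging it V would leave rule 4 unsatisfiable, so it must be N.
Position 5: the remaining choice is settled jointly with positions 2, 3, 4, 6 — only P at position 5 is part of a tagging that satisfies every rule.
The only consistent sequence is: N V N P P V N N.
Check: rule 1 ok; rule 2 ok; rule 3 ok; rule 4 ok; rule 5 ok.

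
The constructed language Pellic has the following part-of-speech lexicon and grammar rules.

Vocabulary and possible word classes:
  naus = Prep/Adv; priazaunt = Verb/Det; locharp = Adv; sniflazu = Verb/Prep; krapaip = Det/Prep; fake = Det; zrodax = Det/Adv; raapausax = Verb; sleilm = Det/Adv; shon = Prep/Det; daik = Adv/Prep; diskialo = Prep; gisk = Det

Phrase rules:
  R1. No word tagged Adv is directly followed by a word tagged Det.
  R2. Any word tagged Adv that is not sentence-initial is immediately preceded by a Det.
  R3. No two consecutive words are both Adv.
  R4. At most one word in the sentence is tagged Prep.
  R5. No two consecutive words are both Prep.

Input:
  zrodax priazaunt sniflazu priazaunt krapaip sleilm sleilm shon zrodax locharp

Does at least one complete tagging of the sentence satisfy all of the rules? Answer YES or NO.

YES

Candidates per position — 1:zrodax {Det,Adv}; 2:priazaunt {Verb,Det}; 3:sniflazu {Verb,Prep}; 4:priazaunt {Verb,Det}; 5:krapaip {Det,Prep}; 6:sleilm {Det,Adv}; 7:sleilm {Det,Adv}; 8:shon {Prep,Det}; 9:zrodax {Det,Adv}; 10:locharp {Adv}.
One satisfying assignment: Det Verb Verb Det Prep Det Det Det Det Adv.
Checking: rule 1 ✓; rule 2 ✓; rule 3 ✓; rule 4 ✓; rule 5 ✓.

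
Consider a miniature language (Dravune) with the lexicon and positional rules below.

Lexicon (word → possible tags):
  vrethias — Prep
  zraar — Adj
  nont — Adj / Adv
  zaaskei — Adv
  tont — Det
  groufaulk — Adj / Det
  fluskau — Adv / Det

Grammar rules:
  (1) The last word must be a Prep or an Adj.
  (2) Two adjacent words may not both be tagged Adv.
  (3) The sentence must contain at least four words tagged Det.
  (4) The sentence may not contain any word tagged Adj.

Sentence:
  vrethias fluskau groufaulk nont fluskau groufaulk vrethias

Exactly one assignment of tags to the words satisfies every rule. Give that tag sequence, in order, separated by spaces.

Candidates per position — 1:vrethias {Prep}; 2:fluskau {Adv,Det}; 3:groufaulk {Adj,Det}; 4:nont {Adj,Adv}; 5:fluskau {Adv,Det}; 6:groufaulk {Adj,Det}; 7:vrethias {Prep}.
Word 2 cannot be Adv — rule 3 would then fail for every completion. It is Det.
Word 3 cannot be Adj — rule 3 would then fail for every completion. It is Det.
Word 4 cannot be Adj — rule 4 would then fail for every completion. It is Adv.
Word 5 cannot be Adv — rule 2 would then fail for every completion. It is Det.
Word 6 cannot be Adj — rule 3 would then fail for every completion. It is Det.
So the tagging must be: Prep Det Det Adv Det Det Prep.
Verifying each rule — rule 1 ✓; rule 2 ✓; rule 3 ✓; rule 4 ✓.

Prep Det Det Adv Det Det Prep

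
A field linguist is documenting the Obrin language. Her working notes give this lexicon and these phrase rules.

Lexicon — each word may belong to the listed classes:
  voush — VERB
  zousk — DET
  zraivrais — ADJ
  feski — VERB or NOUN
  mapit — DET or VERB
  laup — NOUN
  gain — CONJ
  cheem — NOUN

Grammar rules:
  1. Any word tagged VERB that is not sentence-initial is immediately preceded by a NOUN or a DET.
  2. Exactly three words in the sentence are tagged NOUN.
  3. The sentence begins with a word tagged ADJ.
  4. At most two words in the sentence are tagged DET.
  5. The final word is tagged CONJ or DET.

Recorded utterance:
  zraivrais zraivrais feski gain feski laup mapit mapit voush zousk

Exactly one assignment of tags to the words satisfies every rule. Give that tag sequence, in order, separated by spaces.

Candidates per position — 1:zraivrais {ADJ}; 2:zraivrais {ADJ}; 3:feski {VERB,NOUN}; 4:gain {CONJ}; 5:feski {VERB,NOUN}; 6:laup {NOUN}; 7:mapit {DET,VERB}; 8:mapit {DET,VERB}; 9:voush {VERB}; 10:zousk {DET}.
Position 3: VERB is ruled out by rule 1; that leaves NOUN.
Position 5: VERB is ruled out by rule 1; that leaves NOUN.
Position 8: VERB is ruled out by rule 1; that leaves DET.
Position 7: DET is ruled out by rule 4; that leaves VERB.
The unique satisfying tagging is: ADJ ADJ NOUN CONJ NOUN NOUN VERB DET VERB DET.
Checking: rule 1 satisfied; rule 2 satisfied; rule 3 satisfied; rule 4 satisfied; rule 5 satisfied.

ADJ ADJ NOUN CONJ NOUN NOUN VERB DET VERB DET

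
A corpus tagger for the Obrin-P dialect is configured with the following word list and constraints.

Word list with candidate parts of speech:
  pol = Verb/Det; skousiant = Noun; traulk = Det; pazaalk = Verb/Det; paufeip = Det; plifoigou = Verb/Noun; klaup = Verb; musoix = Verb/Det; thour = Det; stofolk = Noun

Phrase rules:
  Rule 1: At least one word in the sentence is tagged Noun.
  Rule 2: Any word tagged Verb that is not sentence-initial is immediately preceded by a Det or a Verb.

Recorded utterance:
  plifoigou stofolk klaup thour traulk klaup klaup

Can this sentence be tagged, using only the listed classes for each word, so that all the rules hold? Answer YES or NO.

Candidates per position — 1:plifoigou {Verb,Noun}; 2:stofolk {Noun}; 3:klaup {Verb}; 4:thour {Det}; 5:traulk {Det}; 6:klaup {Verb}; 7:klaup {Verb}.
Rule 2 cannot be satisfied by any choice of tags from the lexicon.
So there is no consistent tagging.

NO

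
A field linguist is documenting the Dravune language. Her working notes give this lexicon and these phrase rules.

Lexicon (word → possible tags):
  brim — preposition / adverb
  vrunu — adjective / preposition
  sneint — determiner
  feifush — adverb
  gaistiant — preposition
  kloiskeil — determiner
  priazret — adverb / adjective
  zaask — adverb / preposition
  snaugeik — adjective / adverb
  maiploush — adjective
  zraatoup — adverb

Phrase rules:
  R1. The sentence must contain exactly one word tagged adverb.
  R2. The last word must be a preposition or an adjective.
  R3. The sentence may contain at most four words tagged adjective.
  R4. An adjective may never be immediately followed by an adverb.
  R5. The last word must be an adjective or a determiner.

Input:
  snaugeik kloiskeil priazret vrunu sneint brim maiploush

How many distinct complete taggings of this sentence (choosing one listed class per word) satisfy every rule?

6

Candidates per position — 1:snaugeik {adjective,adverb}; 2:kloiskeil {determiner}; 3:priazret {adverb,adjective}; 4:vrunu {adjective,preposition}; 5:sneint {determiner}; 6:brim {preposition,adverb}; 7:maiploush {adjective}.
There are 16 candidate sequences in total.
Checking each against the rules leaves 6 sequences.
Count = 6.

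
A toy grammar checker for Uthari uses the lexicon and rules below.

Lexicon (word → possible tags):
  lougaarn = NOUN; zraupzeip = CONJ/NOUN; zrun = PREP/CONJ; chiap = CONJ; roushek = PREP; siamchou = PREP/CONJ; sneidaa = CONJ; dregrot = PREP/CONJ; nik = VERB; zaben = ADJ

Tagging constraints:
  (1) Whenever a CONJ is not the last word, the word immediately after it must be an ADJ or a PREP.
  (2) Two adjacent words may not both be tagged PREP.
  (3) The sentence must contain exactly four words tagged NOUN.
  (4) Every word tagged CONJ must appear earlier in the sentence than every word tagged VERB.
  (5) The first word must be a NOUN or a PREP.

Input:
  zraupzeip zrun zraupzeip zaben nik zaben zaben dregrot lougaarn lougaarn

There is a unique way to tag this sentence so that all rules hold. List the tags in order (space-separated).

NOUN PREP NOUN ADJ VERB ADJ ADJ PREP NOUN NOUN

Candidates per position — 1:zraupzeip {CONJ,NOUN}; 2:zrun {PREP,CONJ}; 3:zraupzeip {CONJ,NOUN}; 4:zaben {ADJ}; 5:nik {VERB}; 6:zaben {ADJ}; 7:zaben {ADJ}; 8:dregrot {PREP,CONJ}; 9:lougaarn {NOUN}; 10:lougaarn {NOUN}.
Position 1: CONJ is ruled out by rule 3; that leaves NOUN.
Position 2: CONJ is ruled out by rule 1; that leaves PREP.
Position 3: CONJ is ruled out by rule 3; that leaves NOUN.
Position 8: CONJ is ruled out by rule 1; that leaves PREP.
That leaves exactly one tagging: NOUN PREP NOUN ADJ VERB ADJ ADJ PREP NOUN NOUN.
Rule-by-rule: rule 1 holds; rule 2 holds; rule 3 holds; rule 4 holds; rule 5 holds.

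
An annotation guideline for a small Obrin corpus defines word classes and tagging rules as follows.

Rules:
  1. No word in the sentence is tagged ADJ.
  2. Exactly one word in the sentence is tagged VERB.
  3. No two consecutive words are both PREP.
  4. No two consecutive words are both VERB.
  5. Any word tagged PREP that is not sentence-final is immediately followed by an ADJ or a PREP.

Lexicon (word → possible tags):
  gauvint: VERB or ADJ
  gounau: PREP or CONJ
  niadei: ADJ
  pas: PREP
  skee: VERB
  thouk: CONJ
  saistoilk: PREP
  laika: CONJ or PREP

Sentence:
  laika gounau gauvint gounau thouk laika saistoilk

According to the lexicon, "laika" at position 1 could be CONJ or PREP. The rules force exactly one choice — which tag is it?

Candidates per position — 1:laika {CONJ,PREP}; 2:gounau {PREP,CONJ}; 3:gauvint {VERB,ADJ}; 4:gounau {PREP,CONJ}; 5:thouk {CONJ}; 6:laika {CONJ,PREP}; 7:saistoilk {PREP}.
If word 3 were ADJ, no tagging could satisfy rule 1; so word 3 is VERB.
If word 4 were PREP, no tagging could satisfy rule 5; so word 4 is CONJ.
If word 6 were PREP, no tagging could satisfy rule 3; so word 6 is CONJ.
If word 1 were PREP, no tagging could satisfy rule 5; so word 1 is CONJ.
If word 2 were PREP, no tagging could satisfy rule 5; so word 2 is CONJ.
So the tagging must be: CONJ CONJ VERB CONJ CONJ CONJ PREP.
Verifying each rule — rule 1 ✓; rule 2 ✓; rule 3 ✓; rule 4 ✓; rule 5 ✓.

CONJ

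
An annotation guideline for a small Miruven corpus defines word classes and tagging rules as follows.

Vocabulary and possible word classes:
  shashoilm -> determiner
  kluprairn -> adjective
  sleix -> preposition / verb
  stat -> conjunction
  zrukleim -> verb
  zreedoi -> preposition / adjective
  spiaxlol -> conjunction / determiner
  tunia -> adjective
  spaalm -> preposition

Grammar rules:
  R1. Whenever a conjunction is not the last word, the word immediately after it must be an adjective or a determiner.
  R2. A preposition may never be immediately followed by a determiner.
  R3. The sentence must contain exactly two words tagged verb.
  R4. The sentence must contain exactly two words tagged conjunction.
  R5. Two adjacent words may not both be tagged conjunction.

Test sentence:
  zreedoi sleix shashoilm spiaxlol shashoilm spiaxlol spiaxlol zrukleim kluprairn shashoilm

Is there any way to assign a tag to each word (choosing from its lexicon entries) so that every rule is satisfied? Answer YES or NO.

Candidates per position — 1:zreedoi {preposition,adjective}; 2:sleix {preposition,verb}; 3:shashoilm {determiner}; 4:spiaxlol {conjunction,determiner}; 5:shashoilm {determiner}; 6:spiaxlol {conjunction,determiner}; 7:spiaxlol {conjunction,determiner}; 8:zrukleim {verb}; 9:kluprairn {adjective}; 10:shashoilm {determiner}.
One satisfying assignment: preposition verb determiner conjunction determiner conjunction determiner verb adjective determiner.
Rule-by-rule: rule 1 ✓; rule 2 ✓; rule 3 ✓; rule 4 ✓; rule 5 ✓.

YES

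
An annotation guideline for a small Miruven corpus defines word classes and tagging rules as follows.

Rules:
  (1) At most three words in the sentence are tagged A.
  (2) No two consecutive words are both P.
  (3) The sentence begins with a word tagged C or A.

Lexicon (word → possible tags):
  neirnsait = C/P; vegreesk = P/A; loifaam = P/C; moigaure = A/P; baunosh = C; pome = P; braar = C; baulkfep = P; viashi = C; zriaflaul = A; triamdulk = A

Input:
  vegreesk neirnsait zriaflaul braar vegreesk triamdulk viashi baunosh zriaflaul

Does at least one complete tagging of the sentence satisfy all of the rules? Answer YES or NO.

NO

Candidates per position — 1:vegreesk {P,A}; 2:neirnsait {C,P}; 3:zriaflaul {A}; 4:braar {C}; 5:vegreesk {P,A}; 6:triamdulk {A}; 7:viashi {C}; 8:baunosh {C}; 9:zriaflaul {A}.
Every candidate sequence violates at least one rule; no consistent tagging exists.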